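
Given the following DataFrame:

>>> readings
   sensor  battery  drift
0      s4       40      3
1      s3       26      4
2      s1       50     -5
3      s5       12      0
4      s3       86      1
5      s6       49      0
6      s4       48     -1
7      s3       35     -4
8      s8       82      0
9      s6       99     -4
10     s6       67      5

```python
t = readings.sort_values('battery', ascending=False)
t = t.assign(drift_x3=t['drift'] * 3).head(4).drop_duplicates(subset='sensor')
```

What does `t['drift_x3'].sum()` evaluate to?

-9

sort by battery descending:
   sensor  battery  drift
9      s6       99     -4
4      s3       86      1
8      s8       82      0
10     s6       67      5
2      s1       50     -5
5      s6       49      0
6      s4       48     -1
0      s4       40      3
7      s3       35     -4
1      s3       26      4
3      s5       12      0
add column drift_x3 = t['drift'] * 3:
   sensor  battery  drift  drift_x3
9      s6       99     -4       -12
4      s3       86      1         3
8      s8       82      0         0
10     s6       67      5        15
2      s1       50     -5       -15
5      s6       49      0         0
6      s4       48     -1        -3
0      s4       40      3         9
7      s3       35     -4       -12
1      s3       26      4        12
3      s5       12      0         0
take first 4 rows:
   sensor  battery  drift  drift_x3
9      s6       99     -4       -12
4      s3       86      1         3
8      s8       82      0         0
10     s6       67      5        15
drop duplicate sensor (keep=first):
  sensor  battery  drift  drift_x3
9     s6       99     -4       -12
4     s3       86      1         3
8     s8       82      0         0
Hence -9.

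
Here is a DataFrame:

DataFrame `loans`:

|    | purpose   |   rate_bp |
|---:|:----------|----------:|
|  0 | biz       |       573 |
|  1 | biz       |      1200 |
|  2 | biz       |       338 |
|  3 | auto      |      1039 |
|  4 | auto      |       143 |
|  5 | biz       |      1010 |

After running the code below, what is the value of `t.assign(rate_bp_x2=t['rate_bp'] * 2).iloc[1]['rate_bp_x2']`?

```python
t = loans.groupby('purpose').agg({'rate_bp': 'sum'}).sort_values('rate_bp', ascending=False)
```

2364

group by purpose, sum of rate_bp:
         rate_bp
purpose         
auto        1182
biz         3121
sort by rate_bp descending:
         rate_bp
purpose         
biz         3121
auto        1182
add column rate_bp_x2 = t['rate_bp'] * 2:
         rate_bp  rate_bp_x2
purpose                     
biz         3121        6242
auto        1182        2364
Taking the value at position 1, column 'rate_bp_x2' gives 2364.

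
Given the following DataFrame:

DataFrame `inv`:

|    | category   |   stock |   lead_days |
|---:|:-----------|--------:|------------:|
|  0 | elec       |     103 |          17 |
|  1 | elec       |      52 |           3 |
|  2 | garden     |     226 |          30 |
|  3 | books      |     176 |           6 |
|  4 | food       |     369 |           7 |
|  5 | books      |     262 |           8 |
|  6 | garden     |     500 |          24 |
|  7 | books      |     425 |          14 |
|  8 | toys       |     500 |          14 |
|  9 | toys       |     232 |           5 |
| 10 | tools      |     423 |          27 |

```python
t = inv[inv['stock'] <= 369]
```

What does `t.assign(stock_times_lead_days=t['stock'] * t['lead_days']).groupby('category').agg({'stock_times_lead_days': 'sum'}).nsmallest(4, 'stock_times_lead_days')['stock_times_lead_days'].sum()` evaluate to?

8802

filter rows where stock <= 369:
  category  stock  lead_days
0     elec    103         17
1     elec     52          3
2   garden    226         30
3    books    176          6
4     food    369          7
5    books    262          8
9     toys    232          5
add column stock_times_lead_days = t['stock'] * t['lead_days']:
  category  stock  lead_days  stock_times_lead_days
0     elec    103         17                   1751
1     elec     52          3                    156
2   garden    226         30                   6780
3    books    176          6                   1056
4     food    369          7                   2583
5    books    262          8                   2096
9     toys    232          5                   1160
group by category, sum of stock_times_lead_days:
          stock_times_lead_days
category                       
books                      3152
elec                       1907
food                       2583
garden                     6780
toys                       1160
take 4 rows with smallest stock_times_lead_days:
          stock_times_lead_days
category                       
toys                       1160
elec                       1907
food                       2583
books                      3152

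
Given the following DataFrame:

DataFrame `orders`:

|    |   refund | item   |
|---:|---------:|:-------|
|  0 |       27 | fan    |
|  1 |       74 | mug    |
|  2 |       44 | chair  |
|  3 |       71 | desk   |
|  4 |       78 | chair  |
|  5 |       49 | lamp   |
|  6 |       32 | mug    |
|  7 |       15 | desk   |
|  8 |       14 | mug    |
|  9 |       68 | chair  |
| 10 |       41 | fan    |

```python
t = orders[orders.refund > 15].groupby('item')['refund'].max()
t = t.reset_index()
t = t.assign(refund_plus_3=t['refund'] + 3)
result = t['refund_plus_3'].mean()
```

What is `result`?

65.6

filter rows where refund > 15:
    refund   item
0       27    fan
1       74    mug
2       44  chair
3       71   desk
4       78  chair
5       49   lamp
6       32    mug
9       68  chair
10      41    fan
group by item, max of refund:
item
chair    78
desk     71
fan      41
lamp     49
mug      74
Name: refund, dtype: int64
reset_index():
    item  refund
0  chair      78
1   desk      71
2    fan      41
3   lamp      49
4    mug      74
add column refund_plus_3 = t['refund'] + 3:
    item  refund  refund_plus_3
0  chair      78             81
1   desk      71             74
2    fan      41             44
3   lamp      49             52
4    mug      74             77
Reading off the mean of column 'refund_plus_3', we get 65.6.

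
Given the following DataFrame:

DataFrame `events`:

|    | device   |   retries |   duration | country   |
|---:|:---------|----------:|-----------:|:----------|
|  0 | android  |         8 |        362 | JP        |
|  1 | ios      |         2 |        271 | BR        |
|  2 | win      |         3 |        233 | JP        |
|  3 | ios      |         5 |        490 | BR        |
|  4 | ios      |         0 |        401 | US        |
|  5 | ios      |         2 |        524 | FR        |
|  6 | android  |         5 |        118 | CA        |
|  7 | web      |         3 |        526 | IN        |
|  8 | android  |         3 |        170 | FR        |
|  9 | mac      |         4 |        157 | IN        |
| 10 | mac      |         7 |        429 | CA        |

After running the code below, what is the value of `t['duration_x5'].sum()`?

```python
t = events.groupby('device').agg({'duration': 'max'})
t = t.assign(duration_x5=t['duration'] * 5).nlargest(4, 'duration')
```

group by device, max of duration:
         duration
device           
android       362
ios           524
mac           429
web           526
win           233
add column duration_x5 = t['duration'] * 5:
         duration  duration_x5
device                        
android       362         1810
ios           524         2620
mac           429         2145
web           526         2630
win           233         1165
take 4 rows with largest duration:
         duration  duration_x5
device                        
web           526         2630
ios           524         2620
mac           429         2145
android       362         1810
Then the sum of column 'duration_x5': 9205

9205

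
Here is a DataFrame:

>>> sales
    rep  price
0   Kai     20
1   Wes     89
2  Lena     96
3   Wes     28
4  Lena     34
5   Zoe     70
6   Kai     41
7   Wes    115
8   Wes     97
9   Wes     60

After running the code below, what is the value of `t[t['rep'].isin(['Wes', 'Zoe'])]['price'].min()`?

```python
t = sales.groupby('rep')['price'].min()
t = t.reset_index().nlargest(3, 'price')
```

group by rep, min of price:
rep
Kai     20
Lena    34
Wes     28
Zoe     70
Name: price, dtype: int64
reset_index():
    rep  price
0   Kai     20
1  Lena     34
2   Wes     28
3   Zoe     70
take 3 rows with largest price:
    rep  price
3   Zoe     70
1  Lena     34
2   Wes     28
filter rows where rep in ['Wes', 'Zoe']:
   rep  price
3  Zoe     70
2  Wes     28
Taking the min of column 'price' gives 28.

28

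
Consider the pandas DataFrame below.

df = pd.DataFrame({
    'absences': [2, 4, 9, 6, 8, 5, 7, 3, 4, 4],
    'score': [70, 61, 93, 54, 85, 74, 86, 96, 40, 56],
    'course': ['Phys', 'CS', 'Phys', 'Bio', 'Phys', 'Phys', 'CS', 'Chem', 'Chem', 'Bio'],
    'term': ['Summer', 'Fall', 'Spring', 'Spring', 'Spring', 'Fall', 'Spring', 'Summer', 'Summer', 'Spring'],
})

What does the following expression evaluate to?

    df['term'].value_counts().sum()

value_counts of term:
term
Spring    5
Summer    3
Fall      2
Name: count, dtype: int64
Finally, sum of the resulting series = 10.

10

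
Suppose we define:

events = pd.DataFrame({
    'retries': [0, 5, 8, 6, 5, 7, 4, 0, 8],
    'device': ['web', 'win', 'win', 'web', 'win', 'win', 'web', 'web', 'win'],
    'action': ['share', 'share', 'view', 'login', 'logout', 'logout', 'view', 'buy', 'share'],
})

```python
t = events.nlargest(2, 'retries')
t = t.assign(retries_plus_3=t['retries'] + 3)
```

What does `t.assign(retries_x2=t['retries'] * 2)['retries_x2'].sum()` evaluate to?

32

take 2 rows with largest retries:
   retries device action
2        8    win   view
8        8    win  share
add column retries_plus_3 = t['retries'] + 3:
   retries device action  retries_plus_3
2        8    win   view              11
8        8    win  share              11
add column retries_x2 = t['retries'] * 2:
   retries device action  retries_plus_3  retries_x2
2        8    win   view              11          16
8        8    win  share              11          16
Finally, sum of column 'retries_x2' = 32.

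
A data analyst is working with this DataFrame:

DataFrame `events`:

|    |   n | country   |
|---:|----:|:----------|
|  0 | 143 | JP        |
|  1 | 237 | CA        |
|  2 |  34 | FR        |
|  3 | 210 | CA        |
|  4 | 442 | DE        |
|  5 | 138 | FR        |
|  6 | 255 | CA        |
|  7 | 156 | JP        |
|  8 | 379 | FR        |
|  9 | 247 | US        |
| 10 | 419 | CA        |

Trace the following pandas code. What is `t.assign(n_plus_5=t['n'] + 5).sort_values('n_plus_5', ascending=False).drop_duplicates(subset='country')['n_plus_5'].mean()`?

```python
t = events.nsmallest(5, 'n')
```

173.0

take 5 rows with smallest n:
     n country
2   34      FR
5  138      FR
0  143      JP
7  156      JP
3  210      CA
add column n_plus_5 = t['n'] + 5:
     n country  n_plus_5
2   34      FR        39
5  138      FR       143
0  143      JP       148
7  156      JP       161
3  210      CA       215
sort by n_plus_5 descending:
     n country  n_plus_5
3  210      CA       215
7  156      JP       161
0  143      JP       148
5  138      FR       143
2   34      FR        39
drop duplicate country (keep=first):
     n country  n_plus_5
3  210      CA       215
7  156      JP       161
5  138      FR       143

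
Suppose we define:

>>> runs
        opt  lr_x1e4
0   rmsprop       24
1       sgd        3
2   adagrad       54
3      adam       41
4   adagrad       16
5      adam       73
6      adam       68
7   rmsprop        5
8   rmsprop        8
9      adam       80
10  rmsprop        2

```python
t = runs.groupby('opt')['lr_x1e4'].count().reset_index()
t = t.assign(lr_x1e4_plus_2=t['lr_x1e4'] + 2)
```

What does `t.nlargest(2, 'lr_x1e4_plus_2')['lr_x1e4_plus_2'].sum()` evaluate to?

12

group by opt, count of lr_x1e4:
opt
adagrad    2
adam       4
rmsprop    4
sgd        1
Name: lr_x1e4, dtype: int64
reset_index():
       opt  lr_x1e4
0  adagrad        2
1     adam        4
2  rmsprop        4
3      sgd        1
add column lr_x1e4_plus_2 = t['lr_x1e4'] + 2:
       opt  lr_x1e4  lr_x1e4_plus_2
0  adagrad        2               4
1     adam        4               6
2  rmsprop        4               6
3      sgd        1               3
take 2 rows with largest lr_x1e4_plus_2:
       opt  lr_x1e4  lr_x1e4_plus_2
1     adam        4               6
2  rmsprop        4               6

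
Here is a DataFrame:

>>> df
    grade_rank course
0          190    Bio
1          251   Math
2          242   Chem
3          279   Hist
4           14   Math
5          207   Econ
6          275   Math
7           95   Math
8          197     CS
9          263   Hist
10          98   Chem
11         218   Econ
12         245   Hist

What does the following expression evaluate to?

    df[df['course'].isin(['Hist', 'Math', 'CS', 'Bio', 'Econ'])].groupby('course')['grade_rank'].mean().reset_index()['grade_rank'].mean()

204.116666667

filter rows where course in ['Hist', 'Math', 'CS', 'Bio', 'Econ']:
    grade_rank course
0          190    Bio
1          251   Math
3          279   Hist
4           14   Math
5          207   Econ
6          275   Math
7           95   Math
8          197     CS
9          263   Hist
11         218   Econ
12         245   Hist
group by course, mean of grade_rank:
course
Bio     190.000000
CS      197.000000
Econ    212.500000
Hist    262.333333
Math    158.750000
Name: grade_rank, dtype: float64
reset_index():
  course  grade_rank
0    Bio  190.000000
1     CS  197.000000
2   Econ  212.500000
3   Hist  262.333333
4   Math  158.750000
mean of column 'grade_rank' → 204.116666667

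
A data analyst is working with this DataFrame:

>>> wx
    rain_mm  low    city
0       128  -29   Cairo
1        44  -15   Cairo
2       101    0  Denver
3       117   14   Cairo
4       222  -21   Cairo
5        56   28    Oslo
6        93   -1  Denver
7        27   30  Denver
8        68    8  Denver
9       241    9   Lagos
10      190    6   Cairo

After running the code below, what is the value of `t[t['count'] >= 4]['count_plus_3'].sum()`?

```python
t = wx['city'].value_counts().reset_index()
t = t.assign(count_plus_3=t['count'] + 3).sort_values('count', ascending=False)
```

value_counts of city:
city
Cairo     5
Denver    4
Oslo      1
Lagos     1
Name: count, dtype: int64
reset_index():
     city  count
0   Cairo      5
1  Denver      4
2    Oslo      1
3   Lagos      1
add column count_plus_3 = t['count'] + 3:
     city  count  count_plus_3
0   Cairo      5             8
1  Denver      4             7
2    Oslo      1             4
3   Lagos      1             4
sort by count descending:
     city  count  count_plus_3
0   Cairo      5             8
1  Denver      4             7
2    Oslo      1             4
3   Lagos      1             4
filter rows where count >= 4:
     city  count  count_plus_3
0   Cairo      5             8
1  Denver      4             7
Taking the sum of column 'count_plus_3' gives 15.

15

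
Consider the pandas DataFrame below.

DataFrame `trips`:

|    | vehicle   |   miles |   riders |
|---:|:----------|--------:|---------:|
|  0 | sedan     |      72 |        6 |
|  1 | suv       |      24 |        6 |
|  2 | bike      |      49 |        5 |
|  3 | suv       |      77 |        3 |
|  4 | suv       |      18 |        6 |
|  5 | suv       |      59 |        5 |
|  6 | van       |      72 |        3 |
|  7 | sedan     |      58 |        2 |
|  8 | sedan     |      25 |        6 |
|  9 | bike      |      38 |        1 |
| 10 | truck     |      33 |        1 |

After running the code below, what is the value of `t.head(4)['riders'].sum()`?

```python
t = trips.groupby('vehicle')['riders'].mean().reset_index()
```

group by vehicle, mean of riders:
vehicle
bike     3.000000
sedan    4.666667
suv      5.000000
truck    1.000000
van      3.000000
Name: riders, dtype: float64
reset_index():
  vehicle    riders
0    bike  3.000000
1   sedan  4.666667
2     suv  5.000000
3   truck  1.000000
4     van  3.000000
take first 4 rows:
  vehicle    riders
0    bike  3.000000
1   sedan  4.666667
2     suv  5.000000
3   truck  1.000000
The sum of column 'riders' is 13.6666666667.

13.6666666667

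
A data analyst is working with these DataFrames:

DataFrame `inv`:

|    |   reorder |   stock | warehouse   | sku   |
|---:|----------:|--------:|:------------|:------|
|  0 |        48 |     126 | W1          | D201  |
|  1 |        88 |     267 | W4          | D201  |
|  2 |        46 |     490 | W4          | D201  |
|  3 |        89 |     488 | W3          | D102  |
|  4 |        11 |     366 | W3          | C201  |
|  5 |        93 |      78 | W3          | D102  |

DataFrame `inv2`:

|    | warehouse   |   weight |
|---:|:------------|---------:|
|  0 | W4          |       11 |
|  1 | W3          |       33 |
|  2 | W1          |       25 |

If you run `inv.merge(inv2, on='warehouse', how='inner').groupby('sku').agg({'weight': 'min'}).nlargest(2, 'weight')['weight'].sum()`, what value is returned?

merge on 'warehouse' (how='inner') → 6 rows:
   reorder  stock warehouse   sku  weight
0       48    126        W1  D201      25
1       88    267        W4  D201      11
2       46    490        W4  D201      11
3       89    488        W3  D102      33
4       11    366        W3  C201      33
5       93     78        W3  D102      33
group by sku, min of weight:
      weight
sku         
C201      33
D102      33
D201      11
take 2 rows with largest weight:
      weight
sku         
C201      33
D102      33
Then the sum of column 'weight': 66

66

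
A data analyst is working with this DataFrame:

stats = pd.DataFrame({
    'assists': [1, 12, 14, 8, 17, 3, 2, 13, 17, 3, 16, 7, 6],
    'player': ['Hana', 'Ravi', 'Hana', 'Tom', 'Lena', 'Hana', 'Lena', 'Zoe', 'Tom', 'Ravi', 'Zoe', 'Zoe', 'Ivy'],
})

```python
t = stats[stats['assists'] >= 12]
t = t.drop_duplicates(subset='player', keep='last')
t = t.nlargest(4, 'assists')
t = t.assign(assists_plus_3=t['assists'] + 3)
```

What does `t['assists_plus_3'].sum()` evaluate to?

76

filter rows where assists >= 12:
    assists player
1        12   Ravi
2        14   Hana
4        17   Lena
7        13    Zoe
8        17    Tom
10       16    Zoe
drop duplicate player (keep=last):
    assists player
1        12   Ravi
2        14   Hana
4        17   Lena
8        17    Tom
10       16    Zoe
take 4 rows with largest assists:
    assists player
4        17   Lena
8        17    Tom
10       16    Zoe
2        14   Hana
add column assists_plus_3 = t['assists'] + 3:
    assists player  assists_plus_3
4        17   Lena              20
8        17    Tom              20
10       16    Zoe              19
2        14   Hana              17
The sum of column 'assists_plus_3' is 76.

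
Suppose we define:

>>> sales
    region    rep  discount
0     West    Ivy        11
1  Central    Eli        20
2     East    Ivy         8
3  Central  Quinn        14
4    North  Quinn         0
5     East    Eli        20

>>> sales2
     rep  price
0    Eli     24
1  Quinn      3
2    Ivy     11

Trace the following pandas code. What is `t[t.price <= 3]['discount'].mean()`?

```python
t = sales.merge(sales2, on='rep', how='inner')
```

merge on 'rep' (how='inner') → 6 rows:
    region    rep  discount  price
0     West    Ivy        11     11
1  Central    Eli        20     24
2     East    Ivy         8     11
3  Central  Quinn        14      3
4    North  Quinn         0      3
5     East    Eli        20     24
filter rows where price <= 3:
    region    rep  discount  price
3  Central  Quinn        14      3
4    North  Quinn         0      3
Reading off the mean of column 'discount', we get 7.0.

7.0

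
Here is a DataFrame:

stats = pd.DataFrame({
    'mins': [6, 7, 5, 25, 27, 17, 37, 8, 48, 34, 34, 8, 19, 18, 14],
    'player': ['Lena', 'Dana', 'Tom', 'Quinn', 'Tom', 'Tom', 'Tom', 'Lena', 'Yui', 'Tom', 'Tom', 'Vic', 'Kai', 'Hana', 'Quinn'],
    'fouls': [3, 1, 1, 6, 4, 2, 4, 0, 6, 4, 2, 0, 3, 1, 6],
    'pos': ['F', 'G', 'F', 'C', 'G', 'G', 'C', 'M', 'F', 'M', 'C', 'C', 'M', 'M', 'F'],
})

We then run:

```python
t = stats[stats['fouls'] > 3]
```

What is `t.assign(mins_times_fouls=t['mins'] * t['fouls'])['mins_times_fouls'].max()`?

filter rows where fouls > 3:
    mins player  fouls pos
3     25  Quinn      6   C
4     27    Tom      4   G
6     37    Tom      4   C
8     48    Yui      6   F
9     34    Tom      4   M
14    14  Quinn      6   F
add column mins_times_fouls = t['mins'] * t['fouls']:
    mins player  fouls pos  mins_times_fouls
3     25  Quinn      6   C               150
4     27    Tom      4   G               108
6     37    Tom      4   C               148
8     48    Yui      6   F               288
9     34    Tom      4   M               136
14    14  Quinn      6   F                84
The max of column 'mins_times_fouls' is 288.

288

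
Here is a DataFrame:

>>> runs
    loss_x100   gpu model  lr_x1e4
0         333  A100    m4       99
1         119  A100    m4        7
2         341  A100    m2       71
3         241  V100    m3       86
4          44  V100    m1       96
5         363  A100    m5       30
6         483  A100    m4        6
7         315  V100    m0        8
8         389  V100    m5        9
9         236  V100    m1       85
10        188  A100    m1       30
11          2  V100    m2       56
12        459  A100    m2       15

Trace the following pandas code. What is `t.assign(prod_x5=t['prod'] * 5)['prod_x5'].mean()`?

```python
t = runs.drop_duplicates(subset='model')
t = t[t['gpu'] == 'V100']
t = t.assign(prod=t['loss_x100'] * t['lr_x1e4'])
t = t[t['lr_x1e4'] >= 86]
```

drop duplicate model (keep=first):
   loss_x100   gpu model  lr_x1e4
0        333  A100    m4       99
2        341  A100    m2       71
3        241  V100    m3       86
4         44  V100    m1       96
5        363  A100    m5       30
7        315  V100    m0        8
filter rows where gpu == 'V100':
   loss_x100   gpu model  lr_x1e4
3        241  V100    m3       86
4         44  V100    m1       96
7        315  V100    m0        8
add column prod = t['loss_x100'] * t['lr_x1e4']:
   loss_x100   gpu model  lr_x1e4   prod
3        241  V100    m3       86  20726
4         44  V100    m1       96   4224
7        315  V100    m0        8   2520
filter rows where lr_x1e4 >= 86:
   loss_x100   gpu model  lr_x1e4   prod
3        241  V100    m3       86  20726
4         44  V100    m1       96   4224
add column prod_x5 = t['prod'] * 5:
   loss_x100   gpu model  lr_x1e4   prod  prod_x5
3        241  V100    m3       86  20726   103630
4         44  V100    m1       96   4224    21120
Finally, mean of column 'prod_x5' = 62375.0.

62375.0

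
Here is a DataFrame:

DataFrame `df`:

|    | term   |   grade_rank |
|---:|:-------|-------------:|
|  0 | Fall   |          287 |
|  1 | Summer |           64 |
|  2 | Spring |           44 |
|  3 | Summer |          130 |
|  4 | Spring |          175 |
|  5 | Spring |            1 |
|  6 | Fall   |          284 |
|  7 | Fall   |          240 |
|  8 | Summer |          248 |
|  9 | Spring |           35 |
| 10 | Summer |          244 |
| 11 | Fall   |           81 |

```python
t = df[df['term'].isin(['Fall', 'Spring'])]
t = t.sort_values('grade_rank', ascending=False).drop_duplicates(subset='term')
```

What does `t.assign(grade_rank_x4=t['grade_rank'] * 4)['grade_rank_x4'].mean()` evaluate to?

924.0

filter rows where term in ['Fall', 'Spring']:
      term  grade_rank
0     Fall         287
2   Spring          44
4   Spring         175
5   Spring           1
6     Fall         284
7     Fall         240
9   Spring          35
11    Fall          81
sort by grade_rank descending:
      term  grade_rank
0     Fall         287
6     Fall         284
7     Fall         240
4   Spring         175
11    Fall          81
2   Spring          44
9   Spring          35
5   Spring           1
drop duplicate term (keep=first):
     term  grade_rank
0    Fall         287
4  Spring         175
add column grade_rank_x4 = t['grade_rank'] * 4:
     term  grade_rank  grade_rank_x4
0    Fall         287           1148
4  Spring         175            700
mean of column 'grade_rank_x4' → 924.0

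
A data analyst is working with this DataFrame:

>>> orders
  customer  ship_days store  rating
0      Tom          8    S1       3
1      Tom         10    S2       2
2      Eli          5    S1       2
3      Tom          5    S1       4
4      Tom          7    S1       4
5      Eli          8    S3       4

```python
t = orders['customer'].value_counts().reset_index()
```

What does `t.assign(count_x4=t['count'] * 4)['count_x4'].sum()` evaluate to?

24

value_counts of customer:
customer
Tom    4
Eli    2
Name: count, dtype: int64
reset_index():
  customer  count
0      Tom      4
1      Eli      2
add column count_x4 = t['count'] * 4:
  customer  count  count_x4
0      Tom      4        16
1      Eli      2         8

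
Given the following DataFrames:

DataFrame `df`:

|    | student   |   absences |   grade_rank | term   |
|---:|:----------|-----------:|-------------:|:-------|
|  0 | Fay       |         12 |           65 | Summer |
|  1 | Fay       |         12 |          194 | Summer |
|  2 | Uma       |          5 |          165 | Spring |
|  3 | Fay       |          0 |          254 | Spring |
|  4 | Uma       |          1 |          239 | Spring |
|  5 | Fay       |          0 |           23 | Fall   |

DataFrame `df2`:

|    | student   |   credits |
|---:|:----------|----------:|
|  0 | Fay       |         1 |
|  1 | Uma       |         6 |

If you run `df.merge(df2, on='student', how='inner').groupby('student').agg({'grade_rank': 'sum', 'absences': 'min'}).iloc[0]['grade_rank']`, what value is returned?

merge on 'student' (how='inner') → 6 rows:
  student  absences  grade_rank    term  credits
0     Fay        12          65  Summer        1
1     Fay        12         194  Summer        1
2     Uma         5         165  Spring        6
3     Fay         0         254  Spring        1
4     Uma         1         239  Spring        6
5     Fay         0          23    Fall        1
group by student: sum(grade_rank), min(absences):
         grade_rank  absences
student                      
Fay             536         0
Uma             404         1
Finally, value at position 0, column 'grade_rank' = 536.

536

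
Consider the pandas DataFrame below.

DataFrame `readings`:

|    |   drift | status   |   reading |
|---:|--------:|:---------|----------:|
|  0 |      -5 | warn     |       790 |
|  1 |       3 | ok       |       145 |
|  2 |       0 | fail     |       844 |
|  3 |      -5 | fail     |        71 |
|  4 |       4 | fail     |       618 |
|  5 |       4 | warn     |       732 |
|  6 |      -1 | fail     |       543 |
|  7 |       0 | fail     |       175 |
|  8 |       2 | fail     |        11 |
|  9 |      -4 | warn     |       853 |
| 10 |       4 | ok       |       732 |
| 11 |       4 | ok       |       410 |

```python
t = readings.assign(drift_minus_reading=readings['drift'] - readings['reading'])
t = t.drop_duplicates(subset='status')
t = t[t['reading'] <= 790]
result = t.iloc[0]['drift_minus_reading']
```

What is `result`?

-795

add column drift_minus_reading = readings['drift'] - readings['reading']:
    drift status  reading  drift_minus_reading
0      -5   warn      790                 -795
1       3     ok      145                 -142
2       0   fail      844                 -844
3      -5   fail       71                  -76
4       4   fail      618                 -614
5       4   warn      732                 -728
6      -1   fail      543                 -544
7       0   fail      175                 -175
8       2   fail       11                   -9
9      -4   warn      853                 -857
10      4     ok      732                 -728
11      4     ok      410                 -406
drop duplicate status (keep=first):
   drift status  reading  drift_minus_reading
0     -5   warn      790                 -795
1      3     ok      145                 -142
2      0   fail      844                 -844
filter rows where reading <= 790:
   drift status  reading  drift_minus_reading
0     -5   warn      790                 -795
1      3     ok      145                 -142
Finally, value at position 0, column 'drift_minus_reading' = -795.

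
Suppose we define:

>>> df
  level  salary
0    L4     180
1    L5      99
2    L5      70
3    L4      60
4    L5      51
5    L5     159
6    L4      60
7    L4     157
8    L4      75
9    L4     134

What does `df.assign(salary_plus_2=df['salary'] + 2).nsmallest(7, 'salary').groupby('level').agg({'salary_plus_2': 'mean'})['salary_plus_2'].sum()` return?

159.583333333

add column salary_plus_2 = df['salary'] + 2:
  level  salary  salary_plus_2
0    L4     180            182
1    L5      99            101
2    L5      70             72
3    L4      60             62
4    L5      51             53
5    L5     159            161
6    L4      60             62
7    L4     157            159
8    L4      75             77
9    L4     134            136
take 7 rows with smallest salary:
  level  salary  salary_plus_2
4    L5      51             53
3    L4      60             62
6    L4      60             62
2    L5      70             72
8    L4      75             77
1    L5      99            101
9    L4     134            136
group by level, mean of salary_plus_2:
       salary_plus_2
level               
L4         84.250000
L5         75.333333
sum of column 'salary_plus_2' → 159.583333333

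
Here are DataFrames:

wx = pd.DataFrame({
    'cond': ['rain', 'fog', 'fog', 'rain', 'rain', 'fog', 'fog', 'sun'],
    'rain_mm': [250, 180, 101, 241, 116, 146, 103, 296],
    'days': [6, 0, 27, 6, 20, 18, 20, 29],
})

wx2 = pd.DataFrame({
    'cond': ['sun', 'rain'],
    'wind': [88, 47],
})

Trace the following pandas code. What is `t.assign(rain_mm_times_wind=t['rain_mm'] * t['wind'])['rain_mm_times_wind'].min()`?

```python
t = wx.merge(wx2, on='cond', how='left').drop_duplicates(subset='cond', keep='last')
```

5452.0

merge on 'cond' (how='left') → 8 rows:
   cond  rain_mm  days  wind
0  rain      250     6  47.0
1   fog      180     0   NaN
2   fog      101    27   NaN
3  rain      241     6  47.0
4  rain      116    20  47.0
5   fog      146    18   NaN
6   fog      103    20   NaN
7   sun      296    29  88.0
drop duplicate cond (keep=last):
   cond  rain_mm  days  wind
4  rain      116    20  47.0
6   fog      103    20   NaN
7   sun      296    29  88.0
add column rain_mm_times_wind = t['rain_mm'] * t['wind']:
   cond  rain_mm  days  wind  rain_mm_times_wind
4  rain      116    20  47.0              5452.0
6   fog      103    20   NaN                 NaN
7   sun      296    29  88.0             26048.0
Finally, min of column 'rain_mm_times_wind' = 5452.0.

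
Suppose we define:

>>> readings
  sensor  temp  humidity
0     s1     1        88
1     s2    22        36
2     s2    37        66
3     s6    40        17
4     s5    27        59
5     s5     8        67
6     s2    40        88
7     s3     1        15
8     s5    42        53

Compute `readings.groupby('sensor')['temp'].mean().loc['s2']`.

33.0

group by sensor, mean of temp:
sensor
s1     1.000000
s2    33.000000
s3     1.000000
s5    25.666667
s6    40.000000
Name: temp, dtype: float64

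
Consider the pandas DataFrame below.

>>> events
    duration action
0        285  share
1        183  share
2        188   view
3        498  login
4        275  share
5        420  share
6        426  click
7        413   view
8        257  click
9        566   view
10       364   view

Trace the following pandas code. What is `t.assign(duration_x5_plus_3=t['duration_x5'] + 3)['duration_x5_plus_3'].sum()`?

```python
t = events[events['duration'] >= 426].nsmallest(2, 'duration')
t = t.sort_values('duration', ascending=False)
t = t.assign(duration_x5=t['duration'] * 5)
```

filter rows where duration >= 426:
   duration action
3       498  login
6       426  click
9       566   view
take 2 rows with smallest duration:
   duration action
6       426  click
3       498  login
sort by duration descending:
   duration action
3       498  login
6       426  click
add column duration_x5 = t['duration'] * 5:
   duration action  duration_x5
3       498  login         2490
6       426  click         2130
add column duration_x5_plus_3 = t['duration_x5'] + 3:
   duration action  duration_x5  duration_x5_plus_3
3       498  login         2490                2493
6       426  click         2130                2133
Finally, sum of column 'duration_x5_plus_3' = 4626.

4626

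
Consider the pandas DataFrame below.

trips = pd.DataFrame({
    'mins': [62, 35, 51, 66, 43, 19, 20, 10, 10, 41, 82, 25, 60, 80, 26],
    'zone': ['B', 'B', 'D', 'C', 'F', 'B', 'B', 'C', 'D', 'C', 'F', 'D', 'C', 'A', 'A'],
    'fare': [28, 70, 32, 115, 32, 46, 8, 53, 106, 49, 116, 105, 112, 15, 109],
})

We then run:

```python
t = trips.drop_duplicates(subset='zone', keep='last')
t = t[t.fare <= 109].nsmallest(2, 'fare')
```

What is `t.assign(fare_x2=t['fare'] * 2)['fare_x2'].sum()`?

226

drop duplicate zone (keep=last):
    mins zone  fare
6     20    B     8
10    82    F   116
11    25    D   105
12    60    C   112
14    26    A   109
filter rows where fare <= 109:
    mins zone  fare
6     20    B     8
11    25    D   105
14    26    A   109
take 2 rows with smallest fare:
    mins zone  fare
6     20    B     8
11    25    D   105
add column fare_x2 = t['fare'] * 2:
    mins zone  fare  fare_x2
6     20    B     8       16
11    25    D   105      210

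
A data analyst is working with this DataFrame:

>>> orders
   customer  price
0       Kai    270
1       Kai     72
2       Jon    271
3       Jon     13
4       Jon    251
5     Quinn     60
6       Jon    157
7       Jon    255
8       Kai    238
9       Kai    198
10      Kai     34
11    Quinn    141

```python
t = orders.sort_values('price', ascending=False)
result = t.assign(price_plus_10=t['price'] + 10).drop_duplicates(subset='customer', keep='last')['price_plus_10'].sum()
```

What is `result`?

sort by price descending:
   customer  price
2       Jon    271
0       Kai    270
7       Jon    255
4       Jon    251
8       Kai    238
9       Kai    198
6       Jon    157
11    Quinn    141
1       Kai     72
5     Quinn     60
10      Kai     34
3       Jon     13
add column price_plus_10 = t['price'] + 10:
   customer  price  price_plus_10
2       Jon    271            281
0       Kai    270            280
7       Jon    255            265
4       Jon    251            261
8       Kai    238            248
9       Kai    198            208
6       Jon    157            167
11    Quinn    141            151
1       Kai     72             82
5     Quinn     60             70
10      Kai     34             44
3       Jon     13             23
drop duplicate customer (keep=last):
   customer  price  price_plus_10
5     Quinn     60             70
10      Kai     34             44
3       Jon     13             23
Taking the sum of column 'price_plus_10' gives 137.

137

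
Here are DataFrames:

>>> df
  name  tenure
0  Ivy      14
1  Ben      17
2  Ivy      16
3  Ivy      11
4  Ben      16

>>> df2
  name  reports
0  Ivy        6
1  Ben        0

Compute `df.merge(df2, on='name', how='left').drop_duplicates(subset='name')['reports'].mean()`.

3.0

merge on 'name' (how='left') → 5 rows:
  name  tenure  reports
0  Ivy      14        6
1  Ben      17        0
2  Ivy      16        6
3  Ivy      11        6
4  Ben      16        0
drop duplicate name (keep=first):
  name  tenure  reports
0  Ivy      14        6
1  Ben      17        0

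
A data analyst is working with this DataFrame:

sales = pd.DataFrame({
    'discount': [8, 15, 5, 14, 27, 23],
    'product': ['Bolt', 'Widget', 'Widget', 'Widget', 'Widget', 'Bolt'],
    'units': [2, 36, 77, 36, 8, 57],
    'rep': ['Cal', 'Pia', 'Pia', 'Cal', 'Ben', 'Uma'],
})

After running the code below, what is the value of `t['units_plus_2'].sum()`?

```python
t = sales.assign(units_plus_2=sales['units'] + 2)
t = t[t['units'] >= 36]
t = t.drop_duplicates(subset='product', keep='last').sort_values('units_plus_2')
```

add column units_plus_2 = sales['units'] + 2:
   discount product  units  rep  units_plus_2
0         8    Bolt      2  Cal             4
1        15  Widget     36  Pia            38
2         5  Widget     77  Pia            79
3        14  Widget     36  Cal            38
4        27  Widget      8  Ben            10
5        23    Bolt     57  Uma            59
filter rows where units >= 36:
   discount product  units  rep  units_plus_2
1        15  Widget     36  Pia            38
2         5  Widget     77  Pia            79
3        14  Widget     36  Cal            38
5        23    Bolt     57  Uma            59
drop duplicate product (keep=last):
   discount product  units  rep  units_plus_2
3        14  Widget     36  Cal            38
5        23    Bolt     57  Uma            59
sort by units_plus_2:
   discount product  units  rep  units_plus_2
3        14  Widget     36  Cal            38
5        23    Bolt     57  Uma            59
Finally, sum of column 'units_plus_2' = 97.

97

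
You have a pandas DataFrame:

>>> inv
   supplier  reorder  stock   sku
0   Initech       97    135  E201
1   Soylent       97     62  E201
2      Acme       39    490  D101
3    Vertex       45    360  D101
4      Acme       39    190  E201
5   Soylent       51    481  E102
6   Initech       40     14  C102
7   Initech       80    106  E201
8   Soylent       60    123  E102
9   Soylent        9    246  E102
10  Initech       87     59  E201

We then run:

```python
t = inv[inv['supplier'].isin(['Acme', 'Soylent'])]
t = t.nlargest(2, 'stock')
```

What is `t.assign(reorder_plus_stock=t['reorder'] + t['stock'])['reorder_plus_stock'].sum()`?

filter rows where supplier in ['Acme', 'Soylent']:
  supplier  reorder  stock   sku
1  Soylent       97     62  E201
2     Acme       39    490  D101
4     Acme       39    190  E201
5  Soylent       51    481  E102
8  Soylent       60    123  E102
9  Soylent        9    246  E102
take 2 rows with largest stock:
  supplier  reorder  stock   sku
2     Acme       39    490  D101
5  Soylent       51    481  E102
add column reorder_plus_stock = t['reorder'] + t['stock']:
  supplier  reorder  stock   sku  reorder_plus_stock
2     Acme       39    490  D101                 529
5  Soylent       51    481  E102                 532
sum of column 'reorder_plus_stock' → 1061

1061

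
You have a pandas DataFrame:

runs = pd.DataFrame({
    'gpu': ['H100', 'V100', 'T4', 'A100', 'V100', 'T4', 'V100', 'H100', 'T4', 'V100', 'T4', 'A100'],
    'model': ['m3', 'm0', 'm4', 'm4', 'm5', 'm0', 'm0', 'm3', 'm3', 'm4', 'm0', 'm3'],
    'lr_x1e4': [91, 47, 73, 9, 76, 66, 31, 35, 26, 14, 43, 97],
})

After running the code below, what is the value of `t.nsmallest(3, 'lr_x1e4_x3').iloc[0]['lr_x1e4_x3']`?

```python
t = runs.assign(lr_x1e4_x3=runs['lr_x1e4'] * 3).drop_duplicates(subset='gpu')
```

add column lr_x1e4_x3 = runs['lr_x1e4'] * 3:
     gpu model  lr_x1e4  lr_x1e4_x3
0   H100    m3       91         273
1   V100    m0       47         141
2     T4    m4       73         219
3   A100    m4        9          27
4   V100    m5       76         228
5     T4    m0       66         198
6   V100    m0       31          93
7   H100    m3       35         105
8     T4    m3       26          78
9   V100    m4       14          42
10    T4    m0       43         129
11  A100    m3       97         291
drop duplicate gpu (keep=first):
    gpu model  lr_x1e4  lr_x1e4_x3
0  H100    m3       91         273
1  V100    m0       47         141
2    T4    m4       73         219
3  A100    m4        9          27
take 3 rows with smallest lr_x1e4_x3:
    gpu model  lr_x1e4  lr_x1e4_x3
3  A100    m4        9          27
1  V100    m0       47         141
2    T4    m4       73         219
The value at position 0, column 'lr_x1e4_x3' is 27.

27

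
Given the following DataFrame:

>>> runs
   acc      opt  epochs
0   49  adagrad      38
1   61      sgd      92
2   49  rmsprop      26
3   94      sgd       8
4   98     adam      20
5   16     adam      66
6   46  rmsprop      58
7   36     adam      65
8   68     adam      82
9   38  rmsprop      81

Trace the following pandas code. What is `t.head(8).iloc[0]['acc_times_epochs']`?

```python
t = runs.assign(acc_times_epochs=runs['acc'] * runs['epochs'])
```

1862

add column acc_times_epochs = runs['acc'] * runs['epochs']:
   acc      opt  epochs  acc_times_epochs
0   49  adagrad      38              1862
1   61      sgd      92              5612
2   49  rmsprop      26              1274
3   94      sgd       8               752
4   98     adam      20              1960
5   16     adam      66              1056
6   46  rmsprop      58              2668
7   36     adam      65              2340
8   68     adam      82              5576
9   38  rmsprop      81              3078
take first 8 rows:
   acc      opt  epochs  acc_times_epochs
0   49  adagrad      38              1862
1   61      sgd      92              5612
2   49  rmsprop      26              1274
3   94      sgd       8               752
4   98     adam      20              1960
5   16     adam      66              1056
6   46  rmsprop      58              2668
7   36     adam      65              2340
Finally, value at position 0, column 'acc_times_epochs' = 1862.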